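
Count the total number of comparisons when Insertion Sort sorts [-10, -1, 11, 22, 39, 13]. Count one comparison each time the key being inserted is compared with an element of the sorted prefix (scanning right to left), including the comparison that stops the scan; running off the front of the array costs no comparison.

Insert -1: -10 <= -1 (stop) = 1 comparison(s) -> [-10, -1, 11, 22, 39, 13]
Insert 11: -1 <= 11 (stop) = 1 comparison(s) -> [-10, -1, 11, 22, 39, 13]
Insert 22: 11 <= 22 (stop) = 1 comparison(s) -> [-10, -1, 11, 22, 39, 13]
Insert 39: 22 <= 39 (stop) = 1 comparison(s) -> [-10, -1, 11, 22, 39, 13]
Insert 13: 39 > 13 (shift), 22 > 13 (shift), 11 <= 13 (stop) = 3 comparison(s) -> [-10, -1, 11, 13, 22, 39]
Total comparisons: 1 + 1 + 1 + 1 + 3 = 7


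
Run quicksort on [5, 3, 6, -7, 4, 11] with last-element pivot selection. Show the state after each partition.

Partition 1: pivot=11 at index 5 -> [5, 3, 6, -7, 4, 11]
Partition 2: pivot=4 at index 2 -> [3, -7, 4, 5, 6, 11]
Partition 3: pivot=-7 at index 0 -> [-7, 3, 4, 5, 6, 11]
Partition 4: pivot=6 at index 4 -> [-7, 3, 4, 5, 6, 11]


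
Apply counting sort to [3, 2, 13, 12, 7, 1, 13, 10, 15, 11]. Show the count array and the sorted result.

Count array: [0, 1, 1, 1, 0, 0, 0, 1, 0, 0, 1, 1, 1, 2, 0, 1]
(count[i] = number of elements equal to i)
Cumulative count: [0, 1, 2, 3, 3, 3, 3, 4, 4, 4, 5, 6, 7, 9, 9, 10]
Sorted: [1, 2, 3, 7, 10, 11, 12, 13, 13, 15]


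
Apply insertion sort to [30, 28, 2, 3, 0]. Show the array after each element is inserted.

First element 30 is already 'sorted'
Insert 28: shifted 1 elements -> [28, 30, 2, 3, 0]
Insert 2: shifted 2 elements -> [2, 28, 30, 3, 0]
Insert 3: shifted 2 elements -> [2, 3, 28, 30, 0]
Insert 0: shifted 4 elements -> [0, 2, 3, 28, 30]


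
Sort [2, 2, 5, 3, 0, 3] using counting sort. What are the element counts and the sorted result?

Count array: [1, 0, 2, 2, 0, 1]
(count[i] = number of elements equal to i)
Cumulative count: [1, 1, 3, 5, 5, 6]
Sorted: [0, 2, 2, 3, 3, 5]


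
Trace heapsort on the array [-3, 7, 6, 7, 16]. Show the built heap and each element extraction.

Build heap: [16, 7, 6, -3, 7]
Extract 16: [7, 7, 6, -3, 16]
Extract 7: [7, -3, 6, 7, 16]
Extract 7: [6, -3, 7, 7, 16]
Extract 6: [-3, 6, 7, 7, 16]


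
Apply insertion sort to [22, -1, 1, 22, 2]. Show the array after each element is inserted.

First element 22 is already 'sorted'
Insert -1: shifted 1 elements -> [-1, 22, 1, 22, 2]
Insert 1: shifted 1 elements -> [-1, 1, 22, 22, 2]
Insert 22: shifted 0 elements -> [-1, 1, 22, 22, 2]
Insert 2: shifted 2 elements -> [-1, 1, 2, 22, 22]


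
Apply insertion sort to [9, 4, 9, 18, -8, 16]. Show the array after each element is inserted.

First element 9 is already 'sorted'
Insert 4: shifted 1 elements -> [4, 9, 9, 18, -8, 16]
Insert 9: shifted 0 elements -> [4, 9, 9, 18, -8, 16]
Insert 18: shifted 0 elements -> [4, 9, 9, 18, -8, 16]
Insert -8: shifted 4 elements -> [-8, 4, 9, 9, 18, 16]
Insert 16: shifted 1 elements -> [-8, 4, 9, 9, 16, 18]


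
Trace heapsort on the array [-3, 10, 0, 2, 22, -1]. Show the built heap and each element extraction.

Build heap: [22, 10, 0, 2, -3, -1]
Extract 22: [10, 2, 0, -1, -3, 22]
Extract 10: [2, -1, 0, -3, 10, 22]
Extract 2: [0, -1, -3, 2, 10, 22]
Extract 0: [-1, -3, 0, 2, 10, 22]
Extract -1: [-3, -1, 0, 2, 10, 22]


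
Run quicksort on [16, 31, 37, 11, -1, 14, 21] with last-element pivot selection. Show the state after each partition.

Partition 1: pivot=21 at index 4 -> [16, 11, -1, 14, 21, 31, 37]
Partition 2: pivot=14 at index 2 -> [11, -1, 14, 16, 21, 31, 37]
Partition 3: pivot=-1 at index 0 -> [-1, 11, 14, 16, 21, 31, 37]
Partition 4: pivot=37 at index 6 -> [-1, 11, 14, 16, 21, 31, 37]


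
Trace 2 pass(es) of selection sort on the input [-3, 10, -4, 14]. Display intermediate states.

Pass 1: Select minimum -4 at index 2, swap -> [-4, 10, -3, 14]
Pass 2: Select minimum -3 at index 2, swap -> [-4, -3, 10, 14]


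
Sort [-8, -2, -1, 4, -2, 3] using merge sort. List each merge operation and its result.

Divide and conquer:
  Merge [-2] + [-1] -> [-2, -1]
  Merge [-8] + [-2, -1] -> [-8, -2, -1]
  Merge [-2] + [3] -> [-2, 3]
  Merge [4] + [-2, 3] -> [-2, 3, 4]
  Merge [-8, -2, -1] + [-2, 3, 4] -> [-8, -2, -2, -1, 3, 4]


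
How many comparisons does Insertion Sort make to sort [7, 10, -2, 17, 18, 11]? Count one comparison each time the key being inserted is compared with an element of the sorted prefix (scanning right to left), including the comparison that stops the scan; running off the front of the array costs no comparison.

Insert 10: 7 <= 10 (stop) = 1 comparison(s) -> [7, 10, -2, 17, 18, 11]
Insert -2: 10 > -2 (shift), 7 > -2 (shift), reached front = 2 comparison(s) -> [-2, 7, 10, 17, 18, 11]
Insert 17: 10 <= 17 (stop) = 1 comparison(s) -> [-2, 7, 10, 17, 18, 11]
Insert 18: 17 <= 18 (stop) = 1 comparison(s) -> [-2, 7, 10, 17, 18, 11]
Insert 11: 18 > 11 (shift), 17 > 11 (shift), 10 <= 11 (stop) = 3 comparison(s) -> [-2, 7, 10, 11, 17, 18]
Total comparisons: 1 + 2 + 1 + 1 + 3 = 8


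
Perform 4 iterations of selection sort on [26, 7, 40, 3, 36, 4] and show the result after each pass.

Pass 1: Select minimum 3 at index 3, swap -> [3, 7, 40, 26, 36, 4]
Pass 2: Select minimum 4 at index 5, swap -> [3, 4, 40, 26, 36, 7]
Pass 3: Select minimum 7 at index 5, swap -> [3, 4, 7, 26, 36, 40]
Pass 4: Select minimum 26 at index 3, swap -> [3, 4, 7, 26, 36, 40]


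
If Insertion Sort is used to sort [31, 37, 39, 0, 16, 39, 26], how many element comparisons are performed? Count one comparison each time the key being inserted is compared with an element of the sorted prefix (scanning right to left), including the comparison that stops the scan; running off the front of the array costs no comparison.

Insert 37: 31 <= 37 (stop) = 1 comparison(s) -> [31, 37, 39, 0, 16, 39, 26]
Insert 39: 37 <= 39 (stop) = 1 comparison(s) -> [31, 37, 39, 0, 16, 39, 26]
Insert 0: 39 > 0 (shift), 37 > 0 (shift), 31 > 0 (shift), reached front = 3 comparison(s) -> [0, 31, 37, 39, 16, 39, 26]
Insert 16: 39 > 16 (shift), 37 > 16 (shift), 31 > 16 (shift), 0 <= 16 (stop) = 4 comparison(s) -> [0, 16, 31, 37, 39, 39, 26]
Insert 39: 39 <= 39 (stop) = 1 comparison(s) -> [0, 16, 31, 37, 39, 39, 26]
Insert 26: 39 > 26 (shift), 39 > 26 (shift), 37 > 26 (shift), 31 > 26 (shift), 16 <= 26 (stop) = 5 comparison(s) -> [0, 16, 26, 31, 37, 39, 39]
Total comparisons: 1 + 1 + 3 + 4 + 1 + 5 = 15


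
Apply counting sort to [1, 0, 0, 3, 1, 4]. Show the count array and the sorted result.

Count array: [2, 2, 0, 1, 1]
(count[i] = number of elements equal to i)
Cumulative count: [2, 4, 4, 5, 6]
Sorted: [0, 0, 1, 1, 3, 4]


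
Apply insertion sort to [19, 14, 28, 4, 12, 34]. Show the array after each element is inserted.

First element 19 is already 'sorted'
Insert 14: shifted 1 elements -> [14, 19, 28, 4, 12, 34]
Insert 28: shifted 0 elements -> [14, 19, 28, 4, 12, 34]
Insert 4: shifted 3 elements -> [4, 14, 19, 28, 12, 34]
Insert 12: shifted 3 elements -> [4, 12, 14, 19, 28, 34]
Insert 34: shifted 0 elements -> [4, 12, 14, 19, 28, 34]


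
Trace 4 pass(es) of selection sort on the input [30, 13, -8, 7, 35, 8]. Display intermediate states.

Pass 1: Select minimum -8 at index 2, swap -> [-8, 13, 30, 7, 35, 8]
Pass 2: Select minimum 7 at index 3, swap -> [-8, 7, 30, 13, 35, 8]
Pass 3: Select minimum 8 at index 5, swap -> [-8, 7, 8, 13, 35, 30]
Pass 4: Select minimum 13 at index 3, swap -> [-8, 7, 8, 13, 35, 30]


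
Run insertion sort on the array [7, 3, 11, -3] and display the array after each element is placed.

First element 7 is already 'sorted'
Insert 3: shifted 1 elements -> [3, 7, 11, -3]
Insert 11: shifted 0 elements -> [3, 7, 11, -3]
Insert -3: shifted 3 elements -> [-3, 3, 7, 11]


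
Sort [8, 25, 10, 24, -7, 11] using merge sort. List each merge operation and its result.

Divide and conquer:
  Merge [25] + [10] -> [10, 25]
  Merge [8] + [10, 25] -> [8, 10, 25]
  Merge [-7] + [11] -> [-7, 11]
  Merge [24] + [-7, 11] -> [-7, 11, 24]
  Merge [8, 10, 25] + [-7, 11, 24] -> [-7, 8, 10, 11, 24, 25]


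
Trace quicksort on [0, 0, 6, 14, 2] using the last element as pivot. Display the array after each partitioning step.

Partition 1: pivot=2 at index 2 -> [0, 0, 2, 14, 6]
Partition 2: pivot=0 at index 1 -> [0, 0, 2, 14, 6]
Partition 3: pivot=6 at index 3 -> [0, 0, 2, 6, 14]


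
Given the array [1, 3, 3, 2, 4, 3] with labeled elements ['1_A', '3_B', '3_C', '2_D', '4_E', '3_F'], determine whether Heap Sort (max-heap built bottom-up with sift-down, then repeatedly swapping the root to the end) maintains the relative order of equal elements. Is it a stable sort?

Trace Heap Sort on the labeled array (the key is the number; the letter only tracks identity):
  Build max-heap: [4_E, 3_B, 3_C, 2_D, 1_A, 3_F]
  Swap root 4_E to index 5, re-heapify first 5 -> [3_F, 3_B, 3_C, 2_D, 1_A, 4_E]
  Swap root 3_F to index 4, re-heapify first 4 -> [3_B, 2_D, 3_C, 1_A, 3_F, 4_E]
  Swap root 3_B to index 3, re-heapify first 3 -> [3_C, 2_D, 1_A, 3_B, 3_F, 4_E]
  Swap root 3_C to index 2, re-heapify first 2 -> [2_D, 1_A, 3_C, 3_B, 3_F, 4_E]
  Swap root 2_D to index 1, re-heapify first 1 -> [1_A, 2_D, 3_C, 3_B, 3_F, 4_E]
Final order: [1_A, 2_D, 3_C, 3_B, 3_F, 4_E]
Equal keys:
  value 3: originally 3_B, 3_C, 3_F; after sorting 3_C, 3_B, 3_F -> order changed
Equal keys were reordered, so Heap Sort is not stable: heap construction and root-to-end swaps move elements without regard to the original order of equal keys. (One such input is enough; an unstable sort may happen to preserve order on other inputs, but it gives no guarantee.)
Answer: Not stable


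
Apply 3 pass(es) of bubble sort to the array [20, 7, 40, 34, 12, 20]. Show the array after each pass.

After pass 1: [7, 20, 34, 12, 20, 40] (4 swaps)
After pass 2: [7, 20, 12, 20, 34, 40] (2 swaps)
After pass 3: [7, 12, 20, 20, 34, 40] (1 swaps)
Total swaps: 7


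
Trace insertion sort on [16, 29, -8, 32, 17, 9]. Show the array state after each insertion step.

First element 16 is already 'sorted'
Insert 29: shifted 0 elements -> [16, 29, -8, 32, 17, 9]
Insert -8: shifted 2 elements -> [-8, 16, 29, 32, 17, 9]
Insert 32: shifted 0 elements -> [-8, 16, 29, 32, 17, 9]
Insert 17: shifted 2 elements -> [-8, 16, 17, 29, 32, 9]
Insert 9: shifted 4 elements -> [-8, 9, 16, 17, 29, 32]


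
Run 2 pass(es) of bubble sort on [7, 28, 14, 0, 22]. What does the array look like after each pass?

After pass 1: [7, 14, 0, 22, 28] (3 swaps)
After pass 2: [7, 0, 14, 22, 28] (1 swaps)
Total swaps: 4


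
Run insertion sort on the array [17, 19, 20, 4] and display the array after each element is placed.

First element 17 is already 'sorted'
Insert 19: shifted 0 elements -> [17, 19, 20, 4]
Insert 20: shifted 0 elements -> [17, 19, 20, 4]
Insert 4: shifted 3 elements -> [4, 17, 19, 20]


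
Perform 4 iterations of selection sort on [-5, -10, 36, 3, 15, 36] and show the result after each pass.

Pass 1: Select minimum -10 at index 1, swap -> [-10, -5, 36, 3, 15, 36]
Pass 2: Select minimum -5 at index 1, swap -> [-10, -5, 36, 3, 15, 36]
Pass 3: Select minimum 3 at index 3, swap -> [-10, -5, 3, 36, 15, 36]
Pass 4: Select minimum 15 at index 4, swap -> [-10, -5, 3, 15, 36, 36]


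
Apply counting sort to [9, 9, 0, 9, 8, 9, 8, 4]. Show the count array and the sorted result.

Count array: [1, 0, 0, 0, 1, 0, 0, 0, 2, 4]
(count[i] = number of elements equal to i)
Cumulative count: [1, 1, 1, 1, 2, 2, 2, 2, 4, 8]
Sorted: [0, 4, 8, 8, 9, 9, 9, 9]


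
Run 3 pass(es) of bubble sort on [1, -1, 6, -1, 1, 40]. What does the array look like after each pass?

After pass 1: [-1, 1, -1, 1, 6, 40] (3 swaps)
After pass 2: [-1, -1, 1, 1, 6, 40] (1 swaps)
After pass 3: [-1, -1, 1, 1, 6, 40] (0 swaps)
Total swaps: 4


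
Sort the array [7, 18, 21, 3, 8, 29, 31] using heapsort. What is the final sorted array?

Build heap: [31, 18, 29, 3, 8, 7, 21]
Extract 31: [29, 18, 21, 3, 8, 7, 31]
Extract 29: [21, 18, 7, 3, 8, 29, 31]
Extract 21: [18, 8, 7, 3, 21, 29, 31]
Extract 18: [8, 3, 7, 18, 21, 29, 31]
Extract 8: [7, 3, 8, 18, 21, 29, 31]
Extract 7: [3, 7, 8, 18, 21, 29, 31]


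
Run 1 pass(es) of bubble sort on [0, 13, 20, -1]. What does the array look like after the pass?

After pass 1: [0, 13, -1, 20] (1 swaps)
Total swaps: 1


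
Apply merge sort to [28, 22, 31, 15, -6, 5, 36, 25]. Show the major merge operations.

Divide and conquer:
  Merge [28] + [22] -> [22, 28]
  Merge [31] + [15] -> [15, 31]
  Merge [22, 28] + [15, 31] -> [15, 22, 28, 31]
  Merge [-6] + [5] -> [-6, 5]
  Merge [36] + [25] -> [25, 36]
  Merge [-6, 5] + [25, 36] -> [-6, 5, 25, 36]
  Merge [15, 22, 28, 31] + [-6, 5, 25, 36] -> [-6, 5, 15, 22, 25, 28, 31, 36]


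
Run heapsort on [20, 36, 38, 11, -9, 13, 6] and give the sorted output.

Build heap: [38, 36, 20, 11, -9, 13, 6]
Extract 38: [36, 11, 20, 6, -9, 13, 38]
Extract 36: [20, 11, 13, 6, -9, 36, 38]
Extract 20: [13, 11, -9, 6, 20, 36, 38]
Extract 13: [11, 6, -9, 13, 20, 36, 38]
Extract 11: [6, -9, 11, 13, 20, 36, 38]
Extract 6: [-9, 6, 11, 13, 20, 36, 38]


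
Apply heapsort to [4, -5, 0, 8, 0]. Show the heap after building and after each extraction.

Build heap: [8, 4, 0, -5, 0]
Extract 8: [4, 0, 0, -5, 8]
Extract 4: [0, -5, 0, 4, 8]
Extract 0: [0, -5, 0, 4, 8]
Extract 0: [-5, 0, 0, 4, 8]


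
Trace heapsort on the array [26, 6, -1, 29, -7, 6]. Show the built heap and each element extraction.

Build heap: [29, 26, 6, 6, -7, -1]
Extract 29: [26, 6, 6, -1, -7, 29]
Extract 26: [6, -1, 6, -7, 26, 29]
Extract 6: [6, -1, -7, 6, 26, 29]
Extract 6: [-1, -7, 6, 6, 26, 29]
Extract -1: [-7, -1, 6, 6, 26, 29]


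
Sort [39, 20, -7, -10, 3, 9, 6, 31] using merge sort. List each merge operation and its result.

Divide and conquer:
  Merge [39] + [20] -> [20, 39]
  Merge [-7] + [-10] -> [-10, -7]
  Merge [20, 39] + [-10, -7] -> [-10, -7, 20, 39]
  Merge [3] + [9] -> [3, 9]
  Merge [6] + [31] -> [6, 31]
  Merge [3, 9] + [6, 31] -> [3, 6, 9, 31]
  Merge [-10, -7, 20, 39] + [3, 6, 9, 31] -> [-10, -7, 3, 6, 9, 20, 31, 39]


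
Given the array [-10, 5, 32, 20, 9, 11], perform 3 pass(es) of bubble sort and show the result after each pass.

After pass 1: [-10, 5, 20, 9, 11, 32] (3 swaps)
After pass 2: [-10, 5, 9, 11, 20, 32] (2 swaps)
After pass 3: [-10, 5, 9, 11, 20, 32] (0 swaps)
Total swaps: 5


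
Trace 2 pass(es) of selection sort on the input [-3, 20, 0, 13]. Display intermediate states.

Pass 1: Select minimum -3 at index 0, swap -> [-3, 20, 0, 13]
Pass 2: Select minimum 0 at index 2, swap -> [-3, 0, 20, 13]


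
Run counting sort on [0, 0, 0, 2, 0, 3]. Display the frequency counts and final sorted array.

Count array: [4, 0, 1, 1]
(count[i] = number of elements equal to i)
Cumulative count: [4, 4, 5, 6]
Sorted: [0, 0, 0, 0, 2, 3]


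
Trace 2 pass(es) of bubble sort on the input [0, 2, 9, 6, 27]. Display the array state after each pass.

After pass 1: [0, 2, 6, 9, 27] (1 swaps)
After pass 2: [0, 2, 6, 9, 27] (0 swaps)
Total swaps: 1


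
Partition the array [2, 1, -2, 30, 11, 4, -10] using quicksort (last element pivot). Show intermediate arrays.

Partition 1: pivot=-10 at index 0 -> [-10, 1, -2, 30, 11, 4, 2]
Partition 2: pivot=2 at index 3 -> [-10, 1, -2, 2, 11, 4, 30]
Partition 3: pivot=-2 at index 1 -> [-10, -2, 1, 2, 11, 4, 30]
Partition 4: pivot=30 at index 6 -> [-10, -2, 1, 2, 11, 4, 30]
Partition 5: pivot=4 at index 4 -> [-10, -2, 1, 2, 4, 11, 30]


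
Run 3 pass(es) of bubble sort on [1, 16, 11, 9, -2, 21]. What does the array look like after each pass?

After pass 1: [1, 11, 9, -2, 16, 21] (3 swaps)
After pass 2: [1, 9, -2, 11, 16, 21] (2 swaps)
After pass 3: [1, -2, 9, 11, 16, 21] (1 swaps)
Total swaps: 6


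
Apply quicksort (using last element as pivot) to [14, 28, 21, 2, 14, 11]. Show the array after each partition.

Partition 1: pivot=11 at index 1 -> [2, 11, 21, 14, 14, 28]
Partition 2: pivot=28 at index 5 -> [2, 11, 21, 14, 14, 28]
Partition 3: pivot=14 at index 3 -> [2, 11, 14, 14, 21, 28]


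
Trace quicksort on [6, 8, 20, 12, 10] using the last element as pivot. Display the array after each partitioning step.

Partition 1: pivot=10 at index 2 -> [6, 8, 10, 12, 20]
Partition 2: pivot=8 at index 1 -> [6, 8, 10, 12, 20]
Partition 3: pivot=20 at index 4 -> [6, 8, 10, 12, 20]


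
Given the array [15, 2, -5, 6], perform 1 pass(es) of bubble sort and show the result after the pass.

After pass 1: [2, -5, 6, 15] (3 swaps)
Total swaps: 3


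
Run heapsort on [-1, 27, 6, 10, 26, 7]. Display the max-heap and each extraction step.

Build heap: [27, 26, 7, 10, -1, 6]
Extract 27: [26, 10, 7, 6, -1, 27]
Extract 26: [10, 6, 7, -1, 26, 27]
Extract 10: [7, 6, -1, 10, 26, 27]
Extract 7: [6, -1, 7, 10, 26, 27]
Extract 6: [-1, 6, 7, 10, 26, 27]


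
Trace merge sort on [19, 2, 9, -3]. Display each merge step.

Divide and conquer:
  Merge [19] + [2] -> [2, 19]
  Merge [9] + [-3] -> [-3, 9]
  Merge [2, 19] + [-3, 9] -> [-3, 2, 9, 19]


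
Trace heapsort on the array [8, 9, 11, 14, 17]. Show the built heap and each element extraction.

Build heap: [17, 14, 11, 8, 9]
Extract 17: [14, 9, 11, 8, 17]
Extract 14: [11, 9, 8, 14, 17]
Extract 11: [9, 8, 11, 14, 17]
Extract 9: [8, 9, 11, 14, 17]


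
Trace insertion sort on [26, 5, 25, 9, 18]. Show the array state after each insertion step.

First element 26 is already 'sorted'
Insert 5: shifted 1 elements -> [5, 26, 25, 9, 18]
Insert 25: shifted 1 elements -> [5, 25, 26, 9, 18]
Insert 9: shifted 2 elements -> [5, 9, 25, 26, 18]
Insert 18: shifted 2 elements -> [5, 9, 18, 25, 26]


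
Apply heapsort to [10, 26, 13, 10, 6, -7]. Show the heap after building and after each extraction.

Build heap: [26, 10, 13, 10, 6, -7]
Extract 26: [13, 10, -7, 10, 6, 26]
Extract 13: [10, 10, -7, 6, 13, 26]
Extract 10: [10, 6, -7, 10, 13, 26]
Extract 10: [6, -7, 10, 10, 13, 26]
Extract 6: [-7, 6, 10, 10, 13, 26]


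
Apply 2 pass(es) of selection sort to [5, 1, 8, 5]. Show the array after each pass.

Pass 1: Select minimum 1 at index 1, swap -> [1, 5, 8, 5]
Pass 2: Select minimum 5 at index 1, swap -> [1, 5, 8, 5]


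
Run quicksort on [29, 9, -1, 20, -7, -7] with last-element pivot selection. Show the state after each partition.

Partition 1: pivot=-7 at index 1 -> [-7, -7, -1, 20, 29, 9]
Partition 2: pivot=9 at index 3 -> [-7, -7, -1, 9, 29, 20]
Partition 3: pivot=20 at index 4 -> [-7, -7, -1, 9, 20, 29]


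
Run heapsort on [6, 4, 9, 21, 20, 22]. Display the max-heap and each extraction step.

Build heap: [22, 21, 9, 4, 20, 6]
Extract 22: [21, 20, 9, 4, 6, 22]
Extract 21: [20, 6, 9, 4, 21, 22]
Extract 20: [9, 6, 4, 20, 21, 22]
Extract 9: [6, 4, 9, 20, 21, 22]
Extract 6: [4, 6, 9, 20, 21, 22]


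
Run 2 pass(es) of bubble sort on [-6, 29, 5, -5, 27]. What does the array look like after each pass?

After pass 1: [-6, 5, -5, 27, 29] (3 swaps)
After pass 2: [-6, -5, 5, 27, 29] (1 swaps)
Total swaps: 4


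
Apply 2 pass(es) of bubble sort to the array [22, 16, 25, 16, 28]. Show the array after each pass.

After pass 1: [16, 22, 16, 25, 28] (2 swaps)
After pass 2: [16, 16, 22, 25, 28] (1 swaps)
Total swaps: 3


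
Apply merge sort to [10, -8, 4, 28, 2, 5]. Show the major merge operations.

Divide and conquer:
  Merge [-8] + [4] -> [-8, 4]
  Merge [10] + [-8, 4] -> [-8, 4, 10]
  Merge [2] + [5] -> [2, 5]
  Merge [28] + [2, 5] -> [2, 5, 28]
  Merge [-8, 4, 10] + [2, 5, 28] -> [-8, 2, 4, 5, 10, 28]


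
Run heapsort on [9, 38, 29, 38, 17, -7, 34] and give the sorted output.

Build heap: [38, 38, 34, 9, 17, -7, 29]
Extract 38: [38, 29, 34, 9, 17, -7, 38]
Extract 38: [34, 29, -7, 9, 17, 38, 38]
Extract 34: [29, 17, -7, 9, 34, 38, 38]
Extract 29: [17, 9, -7, 29, 34, 38, 38]
Extract 17: [9, -7, 17, 29, 34, 38, 38]
Extract 9: [-7, 9, 17, 29, 34, 38, 38]


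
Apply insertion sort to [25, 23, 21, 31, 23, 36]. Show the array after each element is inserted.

First element 25 is already 'sorted'
Insert 23: shifted 1 elements -> [23, 25, 21, 31, 23, 36]
Insert 21: shifted 2 elements -> [21, 23, 25, 31, 23, 36]
Insert 31: shifted 0 elements -> [21, 23, 25, 31, 23, 36]
Insert 23: shifted 2 elements -> [21, 23, 23, 25, 31, 36]
Insert 36: shifted 0 elements -> [21, 23, 23, 25, 31, 36]


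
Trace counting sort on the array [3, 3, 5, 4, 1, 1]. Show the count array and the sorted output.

Count array: [0, 2, 0, 2, 1, 1]
(count[i] = number of elements equal to i)
Cumulative count: [0, 2, 2, 4, 5, 6]
Sorted: [1, 1, 3, 3, 4, 5]


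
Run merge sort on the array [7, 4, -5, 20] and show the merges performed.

Divide and conquer:
  Merge [7] + [4] -> [4, 7]
  Merge [-5] + [20] -> [-5, 20]
  Merge [4, 7] + [-5, 20] -> [-5, 4, 7, 20]


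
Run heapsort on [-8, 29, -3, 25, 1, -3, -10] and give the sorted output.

Build heap: [29, 25, -3, -8, 1, -3, -10]
Extract 29: [25, 1, -3, -8, -10, -3, 29]
Extract 25: [1, -3, -3, -8, -10, 25, 29]
Extract 1: [-3, -8, -3, -10, 1, 25, 29]
Extract -3: [-3, -8, -10, -3, 1, 25, 29]
Extract -3: [-8, -10, -3, -3, 1, 25, 29]
Extract -8: [-10, -8, -3, -3, 1, 25, 29]


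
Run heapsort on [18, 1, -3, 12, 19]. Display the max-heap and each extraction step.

Build heap: [19, 18, -3, 12, 1]
Extract 19: [18, 12, -3, 1, 19]
Extract 18: [12, 1, -3, 18, 19]
Extract 12: [1, -3, 12, 18, 19]
Extract 1: [-3, 1, 12, 18, 19]


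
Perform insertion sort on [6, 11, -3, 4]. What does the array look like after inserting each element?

First element 6 is already 'sorted'
Insert 11: shifted 0 elements -> [6, 11, -3, 4]
Insert -3: shifted 2 elements -> [-3, 6, 11, 4]
Insert 4: shifted 2 elements -> [-3, 4, 6, 11]


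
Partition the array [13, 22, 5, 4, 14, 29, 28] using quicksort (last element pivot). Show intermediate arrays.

Partition 1: pivot=28 at index 5 -> [13, 22, 5, 4, 14, 28, 29]
Partition 2: pivot=14 at index 3 -> [13, 5, 4, 14, 22, 28, 29]
Partition 3: pivot=4 at index 0 -> [4, 5, 13, 14, 22, 28, 29]
Partition 4: pivot=13 at index 2 -> [4, 5, 13, 14, 22, 28, 29]


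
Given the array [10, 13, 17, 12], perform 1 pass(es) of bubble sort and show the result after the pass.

After pass 1: [10, 13, 12, 17] (1 swaps)
Total swaps: 1


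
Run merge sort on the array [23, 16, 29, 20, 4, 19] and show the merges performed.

Divide and conquer:
  Merge [16] + [29] -> [16, 29]
  Merge [23] + [16, 29] -> [16, 23, 29]
  Merge [4] + [19] -> [4, 19]
  Merge [20] + [4, 19] -> [4, 19, 20]
  Merge [16, 23, 29] + [4, 19, 20] -> [4, 16, 19, 20, 23, 29]


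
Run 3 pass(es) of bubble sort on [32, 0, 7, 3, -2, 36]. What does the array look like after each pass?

After pass 1: [0, 7, 3, -2, 32, 36] (4 swaps)
After pass 2: [0, 3, -2, 7, 32, 36] (2 swaps)
After pass 3: [0, -2, 3, 7, 32, 36] (1 swaps)
Total swaps: 7


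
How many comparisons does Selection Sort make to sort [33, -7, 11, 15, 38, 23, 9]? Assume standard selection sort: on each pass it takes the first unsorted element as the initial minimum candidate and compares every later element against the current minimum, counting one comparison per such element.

Pass 1: scan indices 1..6 for the minimum = 6 comparison(s); min is -7, place at index 0 -> [-7, 33, 11, 15, 38, 23, 9]
Pass 2: scan indices 2..6 for the minimum = 5 comparison(s); min is 9, place at index 1 -> [-7, 9, 11, 15, 38, 23, 33]
Pass 3: scan indices 3..6 for the minimum = 4 comparison(s); min is 11, place at index 2 -> [-7, 9, 11, 15, 38, 23, 33]
Pass 4: scan indices 4..6 for the minimum = 3 comparison(s); min is 15, place at index 3 -> [-7, 9, 11, 15, 38, 23, 33]
Pass 5: scan indices 5..6 for the minimum = 2 comparison(s); min is 23, place at index 4 -> [-7, 9, 11, 15, 23, 38, 33]
Pass 6: scan indices 6..6 for the minimum = 1 comparison(s); min is 33, place at index 5 -> [-7, 9, 11, 15, 23, 33, 38]
Selection sort always scans the whole unsorted suffix, so the count is (n-1) + (n-2) + ... + 1 = n(n-1)/2 = 7*6/2 = 21 regardless of the input order.
Total comparisons: 6 + 5 + 4 + 3 + 2 + 1 = 21


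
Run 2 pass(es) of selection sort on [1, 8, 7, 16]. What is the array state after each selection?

Pass 1: Select minimum 1 at index 0, swap -> [1, 8, 7, 16]
Pass 2: Select minimum 7 at index 2, swap -> [1, 7, 8, 16]


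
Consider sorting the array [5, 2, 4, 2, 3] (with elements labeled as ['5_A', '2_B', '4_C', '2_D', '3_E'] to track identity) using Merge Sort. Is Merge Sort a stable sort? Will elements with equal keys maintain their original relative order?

Trace Merge Sort on the labeled array (the key is the number; the letter only tracks identity):
  Merge [5_A] + [2_B] -> [2_B, 5_A]
  Merge [2_D] + [3_E] -> [2_D, 3_E]
  Merge [4_C] + [2_D, 3_E] -> [2_D, 3_E, 4_C]
  Merge [2_B, 5_A] + [2_D, 3_E, 4_C] -> [2_B, 2_D, 3_E, 4_C, 5_A]
Final order: [2_B, 2_D, 3_E, 4_C, 5_A]
Equal keys:
  value 2: originally 2_B, 2_D; after sorting 2_B, 2_D -> order preserved
All equal keys kept their original relative order. Merge Sort is stable: when the heads of the two halves are equal the merge takes from the left half first.
Answer: Stable


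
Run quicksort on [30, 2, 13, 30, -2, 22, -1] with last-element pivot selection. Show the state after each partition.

Partition 1: pivot=-1 at index 1 -> [-2, -1, 13, 30, 30, 22, 2]
Partition 2: pivot=2 at index 2 -> [-2, -1, 2, 30, 30, 22, 13]
Partition 3: pivot=13 at index 3 -> [-2, -1, 2, 13, 30, 22, 30]
Partition 4: pivot=30 at index 6 -> [-2, -1, 2, 13, 30, 22, 30]
Partition 5: pivot=22 at index 4 -> [-2, -1, 2, 13, 22, 30, 30]


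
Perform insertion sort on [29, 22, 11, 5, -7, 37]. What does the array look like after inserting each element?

First element 29 is already 'sorted'
Insert 22: shifted 1 elements -> [22, 29, 11, 5, -7, 37]
Insert 11: shifted 2 elements -> [11, 22, 29, 5, -7, 37]
Insert 5: shifted 3 elements -> [5, 11, 22, 29, -7, 37]
Insert -7: shifted 4 elements -> [-7, 5, 11, 22, 29, 37]
Insert 37: shifted 0 elements -> [-7, 5, 11, 22, 29, 37]


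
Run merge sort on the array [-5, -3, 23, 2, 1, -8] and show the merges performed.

Divide and conquer:
  Merge [-3] + [23] -> [-3, 23]
  Merge [-5] + [-3, 23] -> [-5, -3, 23]
  Merge [1] + [-8] -> [-8, 1]
  Merge [2] + [-8, 1] -> [-8, 1, 2]
  Merge [-5, -3, 23] + [-8, 1, 2] -> [-8, -5, -3, 1, 2, 23]


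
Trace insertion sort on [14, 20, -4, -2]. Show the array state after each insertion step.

First element 14 is already 'sorted'
Insert 20: shifted 0 elements -> [14, 20, -4, -2]
Insert -4: shifted 2 elements -> [-4, 14, 20, -2]
Insert -2: shifted 2 elements -> [-4, -2, 14, 20]


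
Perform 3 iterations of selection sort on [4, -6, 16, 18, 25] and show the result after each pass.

Pass 1: Select minimum -6 at index 1, swap -> [-6, 4, 16, 18, 25]
Pass 2: Select minimum 4 at index 1, swap -> [-6, 4, 16, 18, 25]
Pass 3: Select minimum 16 at index 2, swap -> [-6, 4, 16, 18, 25]


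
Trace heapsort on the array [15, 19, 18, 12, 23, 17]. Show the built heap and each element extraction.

Build heap: [23, 19, 18, 12, 15, 17]
Extract 23: [19, 17, 18, 12, 15, 23]
Extract 19: [18, 17, 15, 12, 19, 23]
Extract 18: [17, 12, 15, 18, 19, 23]
Extract 17: [15, 12, 17, 18, 19, 23]
Extract 15: [12, 15, 17, 18, 19, 23]


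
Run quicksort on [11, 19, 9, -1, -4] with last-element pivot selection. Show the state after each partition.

Partition 1: pivot=-4 at index 0 -> [-4, 19, 9, -1, 11]
Partition 2: pivot=11 at index 3 -> [-4, 9, -1, 11, 19]
Partition 3: pivot=-1 at index 1 -> [-4, -1, 9, 11, 19]


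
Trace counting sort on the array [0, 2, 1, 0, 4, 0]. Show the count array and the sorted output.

Count array: [3, 1, 1, 0, 1]
(count[i] = number of elements equal to i)
Cumulative count: [3, 4, 5, 5, 6]
Sorted: [0, 0, 0, 1, 2, 4]


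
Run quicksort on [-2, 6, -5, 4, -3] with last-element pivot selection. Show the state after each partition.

Partition 1: pivot=-3 at index 1 -> [-5, -3, -2, 4, 6]
Partition 2: pivot=6 at index 4 -> [-5, -3, -2, 4, 6]
Partition 3: pivot=4 at index 3 -> [-5, -3, -2, 4, 6]


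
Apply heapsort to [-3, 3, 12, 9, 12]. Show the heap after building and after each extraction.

Build heap: [12, 9, 12, -3, 3]
Extract 12: [12, 9, 3, -3, 12]
Extract 12: [9, -3, 3, 12, 12]
Extract 9: [3, -3, 9, 12, 12]
Extract 3: [-3, 3, 9, 12, 12]


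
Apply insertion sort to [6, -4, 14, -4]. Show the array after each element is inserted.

First element 6 is already 'sorted'
Insert -4: shifted 1 elements -> [-4, 6, 14, -4]
Insert 14: shifted 0 elements -> [-4, 6, 14, -4]
Insert -4: shifted 2 elements -> [-4, -4, 6, 14]


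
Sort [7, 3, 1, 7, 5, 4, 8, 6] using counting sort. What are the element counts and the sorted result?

Count array: [0, 1, 0, 1, 1, 1, 1, 2, 1]
(count[i] = number of elements equal to i)
Cumulative count: [0, 1, 1, 2, 3, 4, 5, 7, 8]
Sorted: [1, 3, 4, 5, 6, 7, 7, 8]


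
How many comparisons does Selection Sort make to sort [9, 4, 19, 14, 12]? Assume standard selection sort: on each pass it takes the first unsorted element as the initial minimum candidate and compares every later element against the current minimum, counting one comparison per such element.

Pass 1: scan indices 1..4 for the minimum = 4 comparison(s); min is 4, place at index 0 -> [4, 9, 19, 14, 12]
Pass 2: scan indices 2..4 for the minimum = 3 comparison(s); min is 9, place at index 1 -> [4, 9, 19, 14, 12]
Pass 3: scan indices 3..4 for the minimum = 2 comparison(s); min is 12, place at index 2 -> [4, 9, 12, 14, 19]
Pass 4: scan indices 4..4 for the minimum = 1 comparison(s); min is 14, place at index 3 -> [4, 9, 12, 14, 19]
Selection sort always scans the whole unsorted suffix, so the count is (n-1) + (n-2) + ... + 1 = n(n-1)/2 = 5*4/2 = 10 regardless of the input order.
Total comparisons: 4 + 3 + 2 + 1 = 10


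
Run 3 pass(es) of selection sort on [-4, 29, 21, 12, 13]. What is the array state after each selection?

Pass 1: Select minimum -4 at index 0, swap -> [-4, 29, 21, 12, 13]
Pass 2: Select minimum 12 at index 3, swap -> [-4, 12, 21, 29, 13]
Pass 3: Select minimum 13 at index 4, swap -> [-4, 12, 13, 29, 21]


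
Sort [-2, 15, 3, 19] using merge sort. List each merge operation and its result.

Divide and conquer:
  Merge [-2] + [15] -> [-2, 15]
  Merge [3] + [19] -> [3, 19]
  Merge [-2, 15] + [3, 19] -> [-2, 3, 15, 19]


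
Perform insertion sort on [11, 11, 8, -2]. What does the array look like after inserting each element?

First element 11 is already 'sorted'
Insert 11: shifted 0 elements -> [11, 11, 8, -2]
Insert 8: shifted 2 elements -> [8, 11, 11, -2]
Insert -2: shifted 3 elements -> [-2, 8, 11, 11]


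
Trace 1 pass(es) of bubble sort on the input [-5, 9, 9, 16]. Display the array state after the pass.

After pass 1: [-5, 9, 9, 16] (0 swaps)
Total swaps: 0


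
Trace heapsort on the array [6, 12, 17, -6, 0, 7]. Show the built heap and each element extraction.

Build heap: [17, 12, 7, -6, 0, 6]
Extract 17: [12, 6, 7, -6, 0, 17]
Extract 12: [7, 6, 0, -6, 12, 17]
Extract 7: [6, -6, 0, 7, 12, 17]
Extract 6: [0, -6, 6, 7, 12, 17]
Extract 0: [-6, 0, 6, 7, 12, 17]


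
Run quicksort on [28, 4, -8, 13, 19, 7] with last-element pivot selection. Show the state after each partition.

Partition 1: pivot=7 at index 2 -> [4, -8, 7, 13, 19, 28]
Partition 2: pivot=-8 at index 0 -> [-8, 4, 7, 13, 19, 28]
Partition 3: pivot=28 at index 5 -> [-8, 4, 7, 13, 19, 28]
Partition 4: pivot=19 at index 4 -> [-8, 4, 7, 13, 19, 28]


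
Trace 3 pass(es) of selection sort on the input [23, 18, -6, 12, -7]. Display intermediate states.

Pass 1: Select minimum -7 at index 4, swap -> [-7, 18, -6, 12, 23]
Pass 2: Select minimum -6 at index 2, swap -> [-7, -6, 18, 12, 23]
Pass 3: Select minimum 12 at index 3, swap -> [-7, -6, 12, 18, 23]


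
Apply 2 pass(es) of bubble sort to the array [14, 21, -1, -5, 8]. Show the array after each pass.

After pass 1: [14, -1, -5, 8, 21] (3 swaps)
After pass 2: [-1, -5, 8, 14, 21] (3 swaps)
Total swaps: 6


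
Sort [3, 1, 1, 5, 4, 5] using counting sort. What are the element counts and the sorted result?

Count array: [0, 2, 0, 1, 1, 2]
(count[i] = number of elements equal to i)
Cumulative count: [0, 2, 2, 3, 4, 6]
Sorted: [1, 1, 3, 4, 5, 5]


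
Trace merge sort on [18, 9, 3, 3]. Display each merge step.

Divide and conquer:
  Merge [18] + [9] -> [9, 18]
  Merge [3] + [3] -> [3, 3]
  Merge [9, 18] + [3, 3] -> [3, 3, 9, 18]


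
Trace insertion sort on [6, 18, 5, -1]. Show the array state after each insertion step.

First element 6 is already 'sorted'
Insert 18: shifted 0 elements -> [6, 18, 5, -1]
Insert 5: shifted 2 elements -> [5, 6, 18, -1]
Insert -1: shifted 3 elements -> [-1, 5, 6, 18]


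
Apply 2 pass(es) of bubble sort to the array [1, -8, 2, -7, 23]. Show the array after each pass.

After pass 1: [-8, 1, -7, 2, 23] (2 swaps)
After pass 2: [-8, -7, 1, 2, 23] (1 swaps)
Total swaps: 3


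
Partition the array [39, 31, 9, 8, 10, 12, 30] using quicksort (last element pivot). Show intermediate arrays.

Partition 1: pivot=30 at index 4 -> [9, 8, 10, 12, 30, 31, 39]
Partition 2: pivot=12 at index 3 -> [9, 8, 10, 12, 30, 31, 39]
Partition 3: pivot=10 at index 2 -> [9, 8, 10, 12, 30, 31, 39]
Partition 4: pivot=8 at index 0 -> [8, 9, 10, 12, 30, 31, 39]
Partition 5: pivot=39 at index 6 -> [8, 9, 10, 12, 30, 31, 39]


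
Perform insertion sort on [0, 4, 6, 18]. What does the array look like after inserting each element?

First element 0 is already 'sorted'
Insert 4: shifted 0 elements -> [0, 4, 6, 18]
Insert 6: shifted 0 elements -> [0, 4, 6, 18]
Insert 18: shifted 0 elements -> [0, 4, 6, 18]


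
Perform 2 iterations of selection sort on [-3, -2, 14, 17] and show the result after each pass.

Pass 1: Select minimum -3 at index 0, swap -> [-3, -2, 14, 17]
Pass 2: Select minimum -2 at index 1, swap -> [-3, -2, 14, 17]


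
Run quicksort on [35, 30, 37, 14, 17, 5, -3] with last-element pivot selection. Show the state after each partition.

Partition 1: pivot=-3 at index 0 -> [-3, 30, 37, 14, 17, 5, 35]
Partition 2: pivot=35 at index 5 -> [-3, 30, 14, 17, 5, 35, 37]
Partition 3: pivot=5 at index 1 -> [-3, 5, 14, 17, 30, 35, 37]
Partition 4: pivot=30 at index 4 -> [-3, 5, 14, 17, 30, 35, 37]
Partition 5: pivot=17 at index 3 -> [-3, 5, 14, 17, 30, 35, 37]


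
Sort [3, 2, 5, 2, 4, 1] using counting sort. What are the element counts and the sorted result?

Count array: [0, 1, 2, 1, 1, 1]
(count[i] = number of elements equal to i)
Cumulative count: [0, 1, 3, 4, 5, 6]
Sorted: [1, 2, 2, 3, 4, 5]


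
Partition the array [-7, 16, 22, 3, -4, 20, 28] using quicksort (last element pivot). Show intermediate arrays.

Partition 1: pivot=28 at index 6 -> [-7, 16, 22, 3, -4, 20, 28]
Partition 2: pivot=20 at index 4 -> [-7, 16, 3, -4, 20, 22, 28]
Partition 3: pivot=-4 at index 1 -> [-7, -4, 3, 16, 20, 22, 28]
Partition 4: pivot=16 at index 3 -> [-7, -4, 3, 16, 20, 22, 28]


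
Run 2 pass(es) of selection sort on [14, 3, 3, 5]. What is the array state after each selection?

Pass 1: Select minimum 3 at index 1, swap -> [3, 14, 3, 5]
Pass 2: Select minimum 3 at index 2, swap -> [3, 3, 14, 5]


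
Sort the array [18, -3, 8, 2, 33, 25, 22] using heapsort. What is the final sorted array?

Build heap: [33, 18, 25, 2, -3, 8, 22]
Extract 33: [25, 18, 22, 2, -3, 8, 33]
Extract 25: [22, 18, 8, 2, -3, 25, 33]
Extract 22: [18, 2, 8, -3, 22, 25, 33]
Extract 18: [8, 2, -3, 18, 22, 25, 33]
Extract 8: [2, -3, 8, 18, 22, 25, 33]
Extract 2: [-3, 2, 8, 18, 22, 25, 33]


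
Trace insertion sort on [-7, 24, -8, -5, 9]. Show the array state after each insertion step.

First element -7 is already 'sorted'
Insert 24: shifted 0 elements -> [-7, 24, -8, -5, 9]
Insert -8: shifted 2 elements -> [-8, -7, 24, -5, 9]
Insert -5: shifted 1 elements -> [-8, -7, -5, 24, 9]
Insert 9: shifted 1 elements -> [-8, -7, -5, 9, 24]


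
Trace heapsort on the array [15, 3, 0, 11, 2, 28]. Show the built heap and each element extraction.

Build heap: [28, 11, 15, 3, 2, 0]
Extract 28: [15, 11, 0, 3, 2, 28]
Extract 15: [11, 3, 0, 2, 15, 28]
Extract 11: [3, 2, 0, 11, 15, 28]
Extract 3: [2, 0, 3, 11, 15, 28]
Extract 2: [0, 2, 3, 11, 15, 28]


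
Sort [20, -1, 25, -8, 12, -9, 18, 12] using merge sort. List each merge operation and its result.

Divide and conquer:
  Merge [20] + [-1] -> [-1, 20]
  Merge [25] + [-8] -> [-8, 25]
  Merge [-1, 20] + [-8, 25] -> [-8, -1, 20, 25]
  Merge [12] + [-9] -> [-9, 12]
  Merge [18] + [12] -> [12, 18]
  Merge [-9, 12] + [12, 18] -> [-9, 12, 12, 18]
  Merge [-8, -1, 20, 25] + [-9, 12, 12, 18] -> [-9, -8, -1, 12, 12, 18, 20, 25]


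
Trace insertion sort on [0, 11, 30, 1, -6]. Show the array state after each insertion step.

First element 0 is already 'sorted'
Insert 11: shifted 0 elements -> [0, 11, 30, 1, -6]
Insert 30: shifted 0 elements -> [0, 11, 30, 1, -6]
Insert 1: shifted 2 elements -> [0, 1, 11, 30, -6]
Insert -6: shifted 4 elements -> [-6, 0, 1, 11, 30]


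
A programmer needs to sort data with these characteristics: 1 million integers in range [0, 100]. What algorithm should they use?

Best choice: Counting sort
Reason: O(n + k) where k=100 is small; linear time beats O(n log n)


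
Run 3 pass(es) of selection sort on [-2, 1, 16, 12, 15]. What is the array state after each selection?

Pass 1: Select minimum -2 at index 0, swap -> [-2, 1, 16, 12, 15]
Pass 2: Select minimum 1 at index 1, swap -> [-2, 1, 16, 12, 15]
Pass 3: Select minimum 12 at index 3, swap -> [-2, 1, 12, 16, 15]


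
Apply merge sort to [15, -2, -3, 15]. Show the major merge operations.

Divide and conquer:
  Merge [15] + [-2] -> [-2, 15]
  Merge [-3] + [15] -> [-3, 15]
  Merge [-2, 15] + [-3, 15] -> [-3, -2, 15, 15]


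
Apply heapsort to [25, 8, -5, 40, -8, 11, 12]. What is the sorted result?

Build heap: [40, 25, 12, 8, -8, 11, -5]
Extract 40: [25, 8, 12, -5, -8, 11, 40]
Extract 25: [12, 8, 11, -5, -8, 25, 40]
Extract 12: [11, 8, -8, -5, 12, 25, 40]
Extract 11: [8, -5, -8, 11, 12, 25, 40]
Extract 8: [-5, -8, 8, 11, 12, 25, 40]
Extract -5: [-8, -5, 8, 11, 12, 25, 40]


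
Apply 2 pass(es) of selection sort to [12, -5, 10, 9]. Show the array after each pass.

Pass 1: Select minimum -5 at index 1, swap -> [-5, 12, 10, 9]
Pass 2: Select minimum 9 at index 3, swap -> [-5, 9, 10, 12]


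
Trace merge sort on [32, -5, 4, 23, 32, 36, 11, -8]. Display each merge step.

Divide and conquer:
  Merge [32] + [-5] -> [-5, 32]
  Merge [4] + [23] -> [4, 23]
  Merge [-5, 32] + [4, 23] -> [-5, 4, 23, 32]
  Merge [32] + [36] -> [32, 36]
  Merge [11] + [-8] -> [-8, 11]
  Merge [32, 36] + [-8, 11] -> [-8, 11, 32, 36]
  Merge [-5, 4, 23, 32] + [-8, 11, 32, 36] -> [-8, -5, 4, 11, 23, 32, 32, 36]


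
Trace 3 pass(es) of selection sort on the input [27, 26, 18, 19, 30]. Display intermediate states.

Pass 1: Select minimum 18 at index 2, swap -> [18, 26, 27, 19, 30]
Pass 2: Select minimum 19 at index 3, swap -> [18, 19, 27, 26, 30]
Pass 3: Select minimum 26 at index 3, swap -> [18, 19, 26, 27, 30]


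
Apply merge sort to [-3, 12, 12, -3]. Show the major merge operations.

Divide and conquer:
  Merge [-3] + [12] -> [-3, 12]
  Merge [12] + [-3] -> [-3, 12]
  Merge [-3, 12] + [-3, 12] -> [-3, -3, 12, 12]


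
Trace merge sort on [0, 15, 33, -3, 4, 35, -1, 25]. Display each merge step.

Divide and conquer:
  Merge [0] + [15] -> [0, 15]
  Merge [33] + [-3] -> [-3, 33]
  Merge [0, 15] + [-3, 33] -> [-3, 0, 15, 33]
  Merge [4] + [35] -> [4, 35]
  Merge [-1] + [25] -> [-1, 25]
  Merge [4, 35] + [-1, 25] -> [-1, 4, 25, 35]
  Merge [-3, 0, 15, 33] + [-1, 4, 25, 35] -> [-3, -1, 0, 4, 15, 25, 33, 35]


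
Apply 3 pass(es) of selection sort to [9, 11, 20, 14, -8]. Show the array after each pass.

Pass 1: Select minimum -8 at index 4, swap -> [-8, 11, 20, 14, 9]
Pass 2: Select minimum 9 at index 4, swap -> [-8, 9, 20, 14, 11]
Pass 3: Select minimum 11 at index 4, swap -> [-8, 9, 11, 14, 20]


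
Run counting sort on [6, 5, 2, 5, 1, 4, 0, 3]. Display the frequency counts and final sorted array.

Count array: [1, 1, 1, 1, 1, 2, 1]
(count[i] = number of elements equal to i)
Cumulative count: [1, 2, 3, 4, 5, 7, 8]
Sorted: [0, 1, 2, 3, 4, 5, 5, 6]
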